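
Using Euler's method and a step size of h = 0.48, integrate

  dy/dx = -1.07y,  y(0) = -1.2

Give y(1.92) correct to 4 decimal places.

-0.0672

Euler: y_{n+1} = y_n + h·f(x_n, y_n).
x=0.000000, y=-1.200000: f=1.284000 → y ← -1.200000 + 0.48·1.284000 = -0.583680
x=0.480000, y=-0.583680: f=0.624538 → y ← -0.583680 + 0.48·0.624538 = -0.283902
x=0.960000, y=-0.283902: f=0.303775 → y ← -0.283902 + 0.48·0.303775 = -0.138090
x=1.440000, y=-0.138090: f=0.147756 → y ← -0.138090 + 0.48·0.147756 = -0.067167
y(1.92) ≈ -0.0672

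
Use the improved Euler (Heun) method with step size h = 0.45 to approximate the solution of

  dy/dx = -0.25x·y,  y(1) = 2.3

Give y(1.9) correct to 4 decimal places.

1.6614

Heun: k1 = f(x_n, y_n); k2 = f(x_n + h, y_n + h·k1); y_{n+1} = y_n + (h/2)·(k1 + k2).
x=1.000000, y=2.300000:
  k1 = f(1.000000, 2.300000) = -0.575000
  k2 = f(1.450000, 2.041250) = -0.739953
  y ← 2.300000 + (0.45/2)·(-0.575000 + (-0.739953)) = 2.004136
x=1.450000, y=2.004136:
  k1 = f(1.450000, 2.004136) = -0.726499
  k2 = f(1.900000, 1.677211) = -0.796675
  y ← 2.004136 + (0.45/2)·(-0.726499 + (-0.796675)) = 1.661421
y(1.9) ≈ 1.6614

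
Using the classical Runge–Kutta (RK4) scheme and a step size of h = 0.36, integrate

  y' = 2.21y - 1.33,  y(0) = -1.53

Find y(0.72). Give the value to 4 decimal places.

-9.8358

RK4: k1 = f(s_n, y_n); k2 = f(s_n + h/2, y_n + (h/2)·k1); k3 = f(s_n + h/2, y_n + (h/2)·k2); k4 = f(s_n + h, y_n + h·k3); y_{n+1} = y_n + (h/6)·(k1 + 2k2 + 2k3 + k4).
s=0.000000, y=-1.530000:
  k1 = f(0.000000, -1.530000) = -4.711300
  k2 = f(0.180000, -2.378034) = -6.585455
  k3 = f(0.180000, -2.715382) = -7.330994
  k4 = f(0.360000, -4.169158) = -10.543839
  y ← -1.530000 + (0.36/6)·(k1 + 2k2 + 2k3 + k4) = -4.115282
s=0.360000, y=-4.115282:
  k1 = f(0.360000, -4.115282) = -10.424774
  k2 = f(0.540000, -5.991742) = -14.571749
  k3 = f(0.540000, -6.738197) = -16.221415
  k4 = f(0.720000, -9.954992) = -23.330532
  y ← -4.115282 + (0.36/6)·(k1 + 2k2 + 2k3 + k4) = -9.835780
y(0.72) ≈ -9.8358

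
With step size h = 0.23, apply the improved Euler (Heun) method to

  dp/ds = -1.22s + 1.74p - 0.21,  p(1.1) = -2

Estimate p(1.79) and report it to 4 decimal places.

Heun: k1 = f(s_n, p_n); k2 = f(s_n + h, p_n + h·k1); p_{n+1} = p_n + (h/2)·(k1 + k2).
s=1.100000, p=-2.000000:
  k1 = f(1.100000, -2.000000) = -5.032000
  k2 = f(1.330000, -3.157360) = -7.326406
  p ← -2.000000 + (0.23/2)·(-5.032000 + (-7.326406)) = -3.421217
s=1.330000, p=-3.421217:
  k1 = f(1.330000, -3.421217) = -7.785517
  k2 = f(1.560000, -5.211886) = -11.181881
  p ← -3.421217 + (0.23/2)·(-7.785517 + (-11.181881)) = -5.602468
s=1.560000, p=-5.602468:
  k1 = f(1.560000, -5.602468) = -11.861493
  k2 = f(1.790000, -8.330611) = -16.889063
  p ← -5.602468 + (0.23/2)·(-11.861493 + (-16.889063)) = -8.908782
p(1.79) ≈ -8.9088

-8.9088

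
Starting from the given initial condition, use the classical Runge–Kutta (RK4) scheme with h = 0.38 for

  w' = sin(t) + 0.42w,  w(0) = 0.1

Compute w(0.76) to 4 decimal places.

RK4: k1 = f(t_n, w_n); k2 = f(t_n + h/2, w_n + (h/2)·k1); k3 = f(t_n + h/2, w_n + (h/2)·k2); k4 = f(t_n + h, w_n + h·k3); w_{n+1} = w_n + (h/6)·(k1 + 2k2 + 2k3 + k4).
t=0.000000, w=0.100000:
  k1 = f(0.000000, 0.100000) = 0.042000
  k2 = f(0.190000, 0.107980) = 0.234210
  k3 = f(0.190000, 0.144500) = 0.249549
  k4 = f(0.380000, 0.194829) = 0.452748
  w ← 0.100000 + (0.38/6)·(k1 + 2k2 + 2k3 + k4) = 0.192610
t=0.380000, w=0.192610:
  k1 = f(0.380000, 0.192610) = 0.451817
  k2 = f(0.570000, 0.278455) = 0.656583
  k3 = f(0.570000, 0.317361) = 0.672924
  k4 = f(0.760000, 0.448321) = 0.877216
  w ← 0.192610 + (0.38/6)·(k1 + 2k2 + 2k3 + k4) = 0.445187
w(0.76) ≈ 0.4452

0.4452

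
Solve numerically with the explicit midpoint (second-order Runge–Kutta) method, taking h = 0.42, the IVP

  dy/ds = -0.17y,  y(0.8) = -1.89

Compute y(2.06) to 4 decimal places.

-1.5259

Midpoint: k1 = f(s_n, y_n); k2 = f(s_n + h/2, y_n + (h/2)·k1); y_{n+1} = y_n + h·k2.
s=0.800000, y=-1.890000:
  k1 = f(0.800000, -1.890000) = 0.321300
  k2 = f(1.010000, -1.822527) = 0.309830
  y ← -1.890000 + 0.42·0.309830 = -1.759872
s=1.220000, y=-1.759872:
  k1 = f(1.220000, -1.759872) = 0.299178
  k2 = f(1.430000, -1.697044) = 0.288498
  y ← -1.759872 + 0.42·0.288498 = -1.638703
s=1.640000, y=-1.638703:
  k1 = f(1.640000, -1.638703) = 0.278579
  k2 = f(1.850000, -1.580201) = 0.268634
  y ← -1.638703 + 0.42·0.268634 = -1.525876
y(2.06) ≈ -1.5259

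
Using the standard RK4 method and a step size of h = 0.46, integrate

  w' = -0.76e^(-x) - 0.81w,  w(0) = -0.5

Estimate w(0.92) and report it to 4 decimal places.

-0.5417

RK4: k1 = f(x_n, w_n); k2 = f(x_n + h/2, w_n + (h/2)·k1); k3 = f(x_n + h/2, w_n + (h/2)·k2); k4 = f(x_n + h, w_n + h·k3); w_{n+1} = w_n + (h/6)·(k1 + 2k2 + 2k3 + k4).
x=0.000000, w=-0.500000:
  k1 = f(0.000000, -0.500000) = -0.355000
  k2 = f(0.230000, -0.581650) = -0.132709
  k3 = f(0.230000, -0.530523) = -0.174122
  k4 = f(0.460000, -0.580096) = -0.009898
  w ← -0.500000 + (0.46/6)·(k1 + 2k2 + 2k3 + k4) = -0.575023
x=0.460000, w=-0.575023:
  k1 = f(0.460000, -0.575023) = -0.014007
  k2 = f(0.690000, -0.578245) = 0.087180
  k3 = f(0.690000, -0.554971) = 0.068329
  k4 = f(0.920000, -0.543592) = 0.137435
  w ← -0.575023 + (0.46/6)·(k1 + 2k2 + 2k3 + k4) = -0.541715
w(0.92) ≈ -0.5417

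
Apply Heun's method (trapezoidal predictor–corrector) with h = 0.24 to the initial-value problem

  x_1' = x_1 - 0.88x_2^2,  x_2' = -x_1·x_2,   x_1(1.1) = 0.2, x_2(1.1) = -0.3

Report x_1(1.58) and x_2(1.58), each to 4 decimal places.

0.2778, -0.2682

Heun on (x_1,x_2): k1 = f(s_n, state_n); k2 = f(s_n + h, state_n + h·k1); state_{n+1} = state_n + (h/2)·(k1 + k2).
1.100000: (0.200000, -0.300000)
  k1 = (0.120800, 0.060000)
  predictor → (0.228992, -0.285600)
  k2 = (0.157213, 0.065400)
  → (0.233362, -0.284952)
1.340000: (0.233362, -0.284952)
  k1 = (0.161908, 0.066497)
  predictor → (0.272219, -0.268993)
  k2 = (0.208545, 0.073225)
  → (0.277816, -0.268185)
(x_1(1.58), x_2(1.58)) ≈ (0.2778, -0.2682)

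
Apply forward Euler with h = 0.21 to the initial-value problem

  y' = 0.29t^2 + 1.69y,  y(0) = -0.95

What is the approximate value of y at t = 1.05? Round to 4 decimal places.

Euler: y_{n+1} = y_n + h·f(t_n, y_n).
t=0.000000, y=-0.950000: f=-1.605500 → y ← -0.950000 + 0.21·(-1.605500) = -1.287155
t=0.210000, y=-1.287155: f=-2.162503 → y ← -1.287155 + 0.21·(-2.162503) = -1.741281
t=0.420000, y=-1.741281: f=-2.891608 → y ← -1.741281 + 0.21·(-2.891608) = -2.348518
t=0.630000, y=-2.348518: f=-3.853895 → y ← -2.348518 + 0.21·(-3.853895) = -3.157836
t=0.840000, y=-3.157836: f=-5.132119 → y ← -3.157836 + 0.21·(-5.132119) = -4.235581
y(1.05) ≈ -4.2356

-4.2356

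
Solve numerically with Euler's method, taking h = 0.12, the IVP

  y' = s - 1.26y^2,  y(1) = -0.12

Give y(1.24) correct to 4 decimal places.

Euler: y_{n+1} = y_n + h·f(s_n, y_n).
s=1.000000, y=-0.120000: f=0.981856 → y ← -0.120000 + 0.12·0.981856 = -0.002177
s=1.120000, y=-0.002177: f=1.119994 → y ← -0.002177 + 0.12·1.119994 = 0.132222
y(1.24) ≈ 0.1322

0.1322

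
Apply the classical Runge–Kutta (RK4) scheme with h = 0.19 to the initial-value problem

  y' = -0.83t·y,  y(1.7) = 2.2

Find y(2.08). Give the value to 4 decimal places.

RK4: k1 = f(t_n, y_n); k2 = f(t_n + h/2, y_n + (h/2)·k1); k3 = f(t_n + h/2, y_n + (h/2)·k2); k4 = f(t_n + h, y_n + h·k3); y_{n+1} = y_n + (h/6)·(k1 + 2k2 + 2k3 + k4).
t=1.700000, y=2.200000:
  k1 = f(1.700000, 2.200000) = -3.104200
  k2 = f(1.795000, 1.905101) = -2.838315
  k3 = f(1.795000, 1.930360) = -2.875947
  k4 = f(1.890000, 1.653570) = -2.593955
  y ← 2.200000 + (0.19/6)·(k1 + 2k2 + 2k3 + k4) = 1.657655
t=1.890000, y=1.657655:
  k1 = f(1.890000, 1.657655) = -2.600364
  k2 = f(1.985000, 1.410621) = -2.324068
  k3 = f(1.985000, 1.436869) = -2.367313
  k4 = f(2.080000, 1.207866) = -2.085259
  y ← 1.657655 + (0.19/6)·(k1 + 2k2 + 2k3 + k4) = 1.212156
y(2.08) ≈ 1.2122

1.2122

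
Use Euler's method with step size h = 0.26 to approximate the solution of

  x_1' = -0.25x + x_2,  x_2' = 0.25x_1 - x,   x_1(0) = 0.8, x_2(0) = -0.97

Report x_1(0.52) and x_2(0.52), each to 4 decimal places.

0.2922, -0.9500

Euler on (x_1,x_2): x_1_{n+1} = x_1_n + h·x_1', x_2_{n+1} = x_2_n + h·x_2'.
0.000000: (0.800000, -0.970000); f=(-0.970000, 0.200000) → (0.547800, -0.918000)
0.260000: (0.547800, -0.918000); f=(-0.983000, -0.123050) → (0.292220, -0.949993)
(x_1(0.52), x_2(0.52)) ≈ (0.2922, -0.9500)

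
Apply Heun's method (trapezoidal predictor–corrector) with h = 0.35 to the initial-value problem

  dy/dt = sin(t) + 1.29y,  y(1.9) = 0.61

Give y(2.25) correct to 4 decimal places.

Heun: k1 = f(t_n, y_n); k2 = f(t_n + h, y_n + h·k1); y_{n+1} = y_n + (h/2)·(k1 + k2).
t=1.900000, y=0.610000:
  k1 = f(1.900000, 0.610000) = 1.733200
  k2 = f(2.250000, 1.216620) = 2.347513
  y ← 0.610000 + (0.35/2)·(1.733200 + 2.347513) = 1.324125
y(2.25) ≈ 1.3241

1.3241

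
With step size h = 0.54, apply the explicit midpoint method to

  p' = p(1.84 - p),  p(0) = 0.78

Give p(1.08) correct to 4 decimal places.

1.5470

Midpoint: k1 = f(x_n, p_n); k2 = f(x_n + h/2, p_n + (h/2)·k1); p_{n+1} = p_n + h·k2.
x=0.000000, p=0.780000:
  k1 = f(0.000000, 0.780000) = 0.826800
  k2 = f(0.270000, 1.003236) = 0.839472
  p ← 0.780000 + 0.54·0.839472 = 1.233315
x=0.540000, p=1.233315:
  k1 = f(0.540000, 1.233315) = 0.748234
  k2 = f(0.810000, 1.435338) = 0.580827
  p ← 1.233315 + 0.54·0.580827 = 1.546961
p(1.08) ≈ 1.5470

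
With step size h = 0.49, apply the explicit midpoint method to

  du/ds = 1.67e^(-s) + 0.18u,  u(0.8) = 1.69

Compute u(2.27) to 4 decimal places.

2.8813

Midpoint: k1 = f(s_n, u_n); k2 = f(s_n + h/2, u_n + (h/2)·k1); u_{n+1} = u_n + h·k2.
s=0.800000, u=1.690000:
  k1 = f(0.800000, 1.690000) = 1.054579
  k2 = f(1.045000, 1.948372) = 0.938032
  u ← 1.690000 + 0.49·0.938032 = 2.149636
s=1.290000, u=2.149636:
  k1 = f(1.290000, 2.149636) = 0.846637
  k2 = f(1.535000, 2.357062) = 0.784082
  u ← 2.149636 + 0.49·0.784082 = 2.533836
s=1.780000, u=2.533836:
  k1 = f(1.780000, 2.533836) = 0.737716
  k2 = f(2.025000, 2.714577) = 0.709053
  u ← 2.533836 + 0.49·0.709053 = 2.881272
u(2.27) ≈ 2.8813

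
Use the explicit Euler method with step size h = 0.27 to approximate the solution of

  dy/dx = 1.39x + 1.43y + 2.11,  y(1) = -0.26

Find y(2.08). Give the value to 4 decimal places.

6.4069

Euler: y_{n+1} = y_n + h·f(x_n, y_n).
x=1.000000, y=-0.260000: f=3.128200 → y ← -0.260000 + 0.27·3.128200 = 0.584614
x=1.270000, y=0.584614: f=4.711298 → y ← 0.584614 + 0.27·4.711298 = 1.856664
x=1.540000, y=1.856664: f=6.905630 → y ← 1.856664 + 0.27·6.905630 = 3.721185
x=1.810000, y=3.721185: f=9.947194 → y ← 3.721185 + 0.27·9.947194 = 6.406927
y(2.08) ≈ 6.4069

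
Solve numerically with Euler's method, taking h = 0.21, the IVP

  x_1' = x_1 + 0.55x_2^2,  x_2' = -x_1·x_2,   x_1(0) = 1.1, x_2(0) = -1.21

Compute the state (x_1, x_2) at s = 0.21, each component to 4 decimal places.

Euler on (x_1,x_2): x_1_{n+1} = x_1_n + h·x_1', x_2_{n+1} = x_2_n + h·x_2'.
0.000000: (1.100000, -1.210000); f=(1.905255, 1.331000) → (1.500104, -0.930490)
(x_1(0.21), x_2(0.21)) ≈ (1.5001, -0.9305)

1.5001, -0.9305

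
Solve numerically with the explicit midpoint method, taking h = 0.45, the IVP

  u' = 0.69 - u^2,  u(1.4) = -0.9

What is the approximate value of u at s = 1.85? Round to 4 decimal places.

-0.9762

Midpoint: k1 = f(s_n, u_n); k2 = f(s_n + h/2, u_n + (h/2)·k1); u_{n+1} = u_n + h·k2.
s=1.400000, u=-0.900000:
  k1 = f(1.400000, -0.900000) = -0.120000
  k2 = f(1.625000, -0.927000) = -0.169329
  u ← -0.900000 + 0.45·(-0.169329) = -0.976198
u(1.85) ≈ -0.9762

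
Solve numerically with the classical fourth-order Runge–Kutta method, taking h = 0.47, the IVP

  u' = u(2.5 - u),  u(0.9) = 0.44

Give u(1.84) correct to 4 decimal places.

RK4: k1 = f(t_n, u_n); k2 = f(t_n + h/2, u_n + (h/2)·k1); k3 = f(t_n + h/2, u_n + (h/2)·k2); k4 = f(t_n + h, u_n + h·k3); u_{n+1} = u_n + (h/6)·(k1 + 2k2 + 2k3 + k4).
t=0.900000, u=0.440000:
  k1 = f(0.900000, 0.440000) = 0.906400
  k2 = f(1.135000, 0.653004) = 1.206096
  k3 = f(1.135000, 0.723433) = 1.285227
  k4 = f(1.370000, 1.044057) = 1.520087
  u ← 0.440000 + (0.47/6)·(k1 + 2k2 + 2k3 + k4) = 1.020382
t=1.370000, u=1.020382:
  k1 = f(1.370000, 1.020382) = 1.509776
  k2 = f(1.605000, 1.375179) = 1.546830
  k3 = f(1.605000, 1.383887) = 1.544574
  k4 = f(1.840000, 1.746332) = 1.316155
  u ← 1.020382 + (0.47/6)·(k1 + 2k2 + 2k3 + k4) = 1.726067
u(1.84) ≈ 1.7261

1.7261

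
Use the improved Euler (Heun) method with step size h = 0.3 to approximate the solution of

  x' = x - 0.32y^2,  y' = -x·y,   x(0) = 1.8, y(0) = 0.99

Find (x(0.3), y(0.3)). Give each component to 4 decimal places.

2.3499, 0.5693

Heun on (x,y): k1 = f(t_n, state_n); k2 = f(t_n + h, state_n + h·k1); state_{n+1} = state_n + (h/2)·(k1 + k2).
0.000000: (1.800000, 0.990000)
  k1 = (1.486368, -1.782000)
  predictor → (2.245910, 0.455400)
  k2 = (2.179546, -1.022788)
  → (2.349887, 0.569282)
(x(0.3), y(0.3)) ≈ (2.3499, 0.5693)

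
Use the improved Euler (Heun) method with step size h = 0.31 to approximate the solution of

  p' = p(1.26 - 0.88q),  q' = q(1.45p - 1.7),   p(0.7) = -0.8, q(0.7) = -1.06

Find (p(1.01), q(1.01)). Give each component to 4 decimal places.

Heun on (p,q): k1 = f(t_n, state_n); k2 = f(t_n + h, state_n + h·k1); state_{n+1} = state_n + (h/2)·(k1 + k2).
0.700000: (-0.800000, -1.060000)
  k1 = (-1.754240, 3.031600)
  predictor → (-1.343814, -0.120204)
  k2 = (-1.835354, 0.438568)
  → (-1.356387, -0.522124)
(p(1.01), q(1.01)) ≈ (-1.3564, -0.5221)

-1.3564, -0.5221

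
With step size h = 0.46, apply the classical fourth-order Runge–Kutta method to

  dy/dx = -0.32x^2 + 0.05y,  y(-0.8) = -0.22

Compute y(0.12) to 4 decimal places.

RK4: k1 = f(x_n, y_n); k2 = f(x_n + h/2, y_n + (h/2)·k1); k3 = f(x_n + h/2, y_n + (h/2)·k2); k4 = f(x_n + h, y_n + h·k3); y_{n+1} = y_n + (h/6)·(k1 + 2k2 + 2k3 + k4).
x=-0.800000, y=-0.220000:
  k1 = f(-0.800000, -0.220000) = -0.215800
  k2 = f(-0.570000, -0.269634) = -0.117450
  k3 = f(-0.570000, -0.247013) = -0.116319
  k4 = f(-0.340000, -0.273507) = -0.050667
  y ← -0.220000 + (0.46/6)·(k1 + 2k2 + 2k3 + k4) = -0.276274
x=-0.340000, y=-0.276274:
  k1 = f(-0.340000, -0.276274) = -0.050806
  k2 = f(-0.110000, -0.287959) = -0.018270
  k3 = f(-0.110000, -0.280476) = -0.017896
  k4 = f(0.120000, -0.284506) = -0.018833
  y ← -0.276274 + (0.46/6)·(k1 + 2k2 + 2k3 + k4) = -0.287158
y(0.12) ≈ -0.2872

-0.2872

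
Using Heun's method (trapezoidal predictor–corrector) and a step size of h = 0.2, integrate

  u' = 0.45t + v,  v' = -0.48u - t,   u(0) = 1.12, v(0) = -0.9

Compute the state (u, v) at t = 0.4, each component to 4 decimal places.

Heun on (u,v): k1 = f(t_n, state_n); k2 = f(t_n + h, state_n + h·k1); state_{n+1} = state_n + (h/2)·(k1 + k2).
0.000000: (1.120000, -0.900000)
  k1 = (-0.900000, -0.537600)
  predictor → (0.940000, -1.007520)
  k2 = (-0.917520, -0.651200)
  → (0.938248, -1.018880)
0.200000: (0.938248, -1.018880)
  k1 = (-0.928880, -0.650359)
  predictor → (0.752472, -1.148952)
  k2 = (-0.968952, -0.761187)
  → (0.748465, -1.160035)
(u(0.4), v(0.4)) ≈ (0.7485, -1.1600)

0.7485, -1.1600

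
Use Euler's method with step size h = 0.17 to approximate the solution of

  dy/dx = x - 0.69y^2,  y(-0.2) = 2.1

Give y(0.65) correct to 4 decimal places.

0.9721

Euler: y_{n+1} = y_n + h·f(x_n, y_n).
x=-0.200000, y=2.100000: f=-3.242900 → y ← 2.100000 + 0.17·(-3.242900) = 1.548707
x=-0.030000, y=1.548707: f=-1.684960 → y ← 1.548707 + 0.17·(-1.684960) = 1.262264
x=0.140000, y=1.262264: f=-0.959384 → y ← 1.262264 + 0.17·(-0.959384) = 1.099168
x=0.310000, y=1.099168: f=-0.523638 → y ← 1.099168 + 0.17·(-0.523638) = 1.010150
x=0.480000, y=1.010150: f=-0.224078 → y ← 1.010150 + 0.17·(-0.224078) = 0.972057
y(0.65) ≈ 0.9721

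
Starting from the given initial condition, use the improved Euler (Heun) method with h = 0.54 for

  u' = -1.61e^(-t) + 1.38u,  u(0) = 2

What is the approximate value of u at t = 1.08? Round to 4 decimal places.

5.5472

Heun: k1 = f(t_n, u_n); k2 = f(t_n + h, u_n + h·k1); u_{n+1} = u_n + (h/2)·(k1 + k2).
t=0.000000, u=2.000000:
  k1 = f(0.000000, 2.000000) = 1.150000
  k2 = f(0.540000, 2.621000) = 2.678755
  u ← 2.000000 + (0.54/2)·(1.150000 + 2.678755) = 3.033764
t=0.540000, u=3.033764:
  k1 = f(0.540000, 3.033764) = 3.248370
  k2 = f(1.080000, 4.787883) = 6.060530
  u ← 3.033764 + (0.54/2)·(3.248370 + 6.060530) = 5.547167
u(1.08) ≈ 5.5472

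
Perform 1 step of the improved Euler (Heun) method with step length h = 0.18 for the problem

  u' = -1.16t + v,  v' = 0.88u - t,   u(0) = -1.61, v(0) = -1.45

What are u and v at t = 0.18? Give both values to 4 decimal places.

Heun on (u,v): k1 = f(t_n, state_n); k2 = f(t_n + h, state_n + h·k1); state_{n+1} = state_n + (h/2)·(k1 + k2).
0.000000: (-1.610000, -1.450000)
  k1 = (-1.450000, -1.416800)
  predictor → (-1.871000, -1.705024)
  k2 = (-1.913824, -1.826480)
  → (-1.912744, -1.741895)
(u(0.18), v(0.18)) ≈ (-1.9127, -1.7419)

-1.9127, -1.7419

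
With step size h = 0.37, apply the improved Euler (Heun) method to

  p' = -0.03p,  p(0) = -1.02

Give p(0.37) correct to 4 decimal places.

-1.0087

Heun: k1 = f(s_n, p_n); k2 = f(s_n + h, p_n + h·k1); p_{n+1} = p_n + (h/2)·(k1 + k2).
s=0.000000, p=-1.020000:
  k1 = f(0.000000, -1.020000) = 0.030600
  k2 = f(0.370000, -1.008678) = 0.030260
  p ← -1.020000 + (0.37/2)·(0.030600 + 0.030260) = -1.008741
p(0.37) ≈ -1.0087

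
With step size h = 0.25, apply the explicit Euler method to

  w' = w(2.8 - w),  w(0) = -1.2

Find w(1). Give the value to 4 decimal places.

Euler: w_{n+1} = w_n + h·f(x_n, w_n).
x=0.000000, w=-1.200000: f=-4.800000 → w ← -1.200000 + 0.25·(-4.800000) = -2.400000
x=0.250000, w=-2.400000: f=-12.480000 → w ← -2.400000 + 0.25·(-12.480000) = -5.520000
x=0.500000, w=-5.520000: f=-45.926400 → w ← -5.520000 + 0.25·(-45.926400) = -17.001600
x=0.750000, w=-17.001600: f=-336.658883 → w ← -17.001600 + 0.25·(-336.658883) = -101.166321
w(1) ≈ -101.1663

-101.1663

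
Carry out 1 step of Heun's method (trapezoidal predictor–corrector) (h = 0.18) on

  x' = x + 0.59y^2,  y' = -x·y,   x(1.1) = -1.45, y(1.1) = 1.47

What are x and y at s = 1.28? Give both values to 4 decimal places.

Heun on (x,y): k1 = f(s_n, state_n); k2 = f(s_n + h, state_n + h·k1); state_{n+1} = state_n + (h/2)·(k1 + k2).
1.100000: (-1.450000, 1.470000)
  k1 = (-0.175069, 2.131500)
  predictor → (-1.481512, 1.853670)
  k2 = (0.545782, 2.746235)
  → (-1.416636, 1.908996)
(x(1.28), y(1.28)) ≈ (-1.4166, 1.9090)

-1.4166, 1.9090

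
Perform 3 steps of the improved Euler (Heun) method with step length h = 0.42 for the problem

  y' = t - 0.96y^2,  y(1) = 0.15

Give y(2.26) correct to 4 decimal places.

1.2734

Heun: k1 = f(t_n, y_n); k2 = f(t_n + h, y_n + h·k1); y_{n+1} = y_n + (h/2)·(k1 + k2).
t=1.000000, y=0.150000:
  k1 = f(1.000000, 0.150000) = 0.978400
  k2 = f(1.420000, 0.560928) = 1.117945
  y ← 0.150000 + (0.42/2)·(0.978400 + 1.117945) = 0.590233
t=1.420000, y=0.590233:
  k1 = f(1.420000, 0.590233) = 1.085561
  k2 = f(1.840000, 1.046168) = 0.789311
  y ← 0.590233 + (0.42/2)·(1.085561 + 0.789311) = 0.983956
t=1.840000, y=0.983956:
  k1 = f(1.840000, 0.983956) = 0.910558
  k2 = f(2.260000, 1.366390) = 0.467659
  y ← 0.983956 + (0.42/2)·(0.910558 + 0.467659) = 1.273381
y(2.26) ≈ 1.2734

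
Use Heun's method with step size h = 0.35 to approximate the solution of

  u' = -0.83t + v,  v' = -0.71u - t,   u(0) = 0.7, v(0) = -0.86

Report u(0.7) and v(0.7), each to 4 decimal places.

Heun on (u,v): k1 = f(t_n, state_n); k2 = f(t_n + h, state_n + h·k1); state_{n+1} = state_n + (h/2)·(k1 + k2).
0.000000: (0.700000, -0.860000)
  k1 = (-0.860000, -0.497000)
  predictor → (0.399000, -1.033950)
  k2 = (-1.324450, -0.633290)
  → (0.317721, -1.057801)
0.350000: (0.317721, -1.057801)
  k1 = (-1.348301, -0.575582)
  predictor → (-0.154184, -1.259254)
  k2 = (-1.840254, -0.590529)
  → (-0.240276, -1.261870)
(u(0.7), v(0.7)) ≈ (-0.2403, -1.2619)

-0.2403, -1.2619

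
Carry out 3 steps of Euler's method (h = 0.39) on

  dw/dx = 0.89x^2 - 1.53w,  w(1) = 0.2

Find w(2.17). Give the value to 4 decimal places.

Euler: w_{n+1} = w_n + h·f(x_n, w_n).
x=1.000000, w=0.200000: f=0.584000 → w ← 0.200000 + 0.39·0.584000 = 0.427760
x=1.390000, w=0.427760: f=1.065096 → w ← 0.427760 + 0.39·1.065096 = 0.843148
x=1.780000, w=0.843148: f=1.529860 → w ← 0.843148 + 0.39·1.529860 = 1.439793
w(2.17) ≈ 1.4398

1.4398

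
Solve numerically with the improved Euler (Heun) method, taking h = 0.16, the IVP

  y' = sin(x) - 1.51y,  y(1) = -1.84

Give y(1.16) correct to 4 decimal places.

-1.3248

Heun: k1 = f(x_n, y_n); k2 = f(x_n + h, y_n + h·k1); y_{n+1} = y_n + (h/2)·(k1 + k2).
x=1.000000, y=-1.840000:
  k1 = f(1.000000, -1.840000) = 3.619871
  k2 = f(1.160000, -1.260821) = 2.820642
  y ← -1.840000 + (0.16/2)·(3.619871 + 2.820642) = -1.324759
y(1.16) ≈ -1.3248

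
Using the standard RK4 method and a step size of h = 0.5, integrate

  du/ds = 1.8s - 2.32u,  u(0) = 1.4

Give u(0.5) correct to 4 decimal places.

RK4: k1 = f(s_n, u_n); k2 = f(s_n + h/2, u_n + (h/2)·k1); k3 = f(s_n + h/2, u_n + (h/2)·k2); k4 = f(s_n + h, u_n + h·k3); u_{n+1} = u_n + (h/6)·(k1 + 2k2 + 2k3 + k4).
s=0.000000, u=1.400000:
  k1 = f(0.000000, 1.400000) = -3.248000
  k2 = f(0.250000, 0.588000) = -0.914160
  k3 = f(0.250000, 1.171460) = -2.267787
  k4 = f(0.500000, 0.266106) = 0.282633
  u ← 1.400000 + (0.5/6)·(k1 + 2k2 + 2k3 + k4) = 0.622562
u(0.5) ≈ 0.6226

0.6226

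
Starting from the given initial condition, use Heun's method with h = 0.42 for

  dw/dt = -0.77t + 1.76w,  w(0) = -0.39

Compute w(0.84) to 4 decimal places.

Heun: k1 = f(t_n, w_n); k2 = f(t_n + h, w_n + h·k1); w_{n+1} = w_n + (h/2)·(k1 + k2).
t=0.000000, w=-0.390000:
  k1 = f(0.000000, -0.390000) = -0.686400
  k2 = f(0.420000, -0.678288) = -1.517187
  w ← -0.390000 + (0.42/2)·(-0.686400 + (-1.517187)) = -0.852753
t=0.420000, w=-0.852753:
  k1 = f(0.420000, -0.852753) = -1.824246
  k2 = f(0.840000, -1.618936) = -3.496128
  w ← -0.852753 + (0.42/2)·(-1.824246 + (-3.496128)) = -1.970032
w(0.84) ≈ -1.9700

-1.9700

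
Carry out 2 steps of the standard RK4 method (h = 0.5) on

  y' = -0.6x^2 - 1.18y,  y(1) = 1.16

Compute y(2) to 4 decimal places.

RK4: k1 = f(x_n, y_n); k2 = f(x_n + h/2, y_n + (h/2)·k1); k3 = f(x_n + h/2, y_n + (h/2)·k2); k4 = f(x_n + h, y_n + h·k3); y_{n+1} = y_n + (h/6)·(k1 + 2k2 + 2k3 + k4).
x=1.000000, y=1.160000:
  k1 = f(1.000000, 1.160000) = -1.968800
  k2 = f(1.250000, 0.667800) = -1.725504
  k3 = f(1.250000, 0.728624) = -1.797276
  k4 = f(1.500000, 0.261362) = -1.658407
  y ← 1.160000 + (0.5/6)·(k1 + 2k2 + 2k3 + k4) = 0.270603
x=1.500000, y=0.270603:
  k1 = f(1.500000, 0.270603) = -1.669311
  k2 = f(1.750000, -0.146725) = -1.664364
  k3 = f(1.750000, -0.145488) = -1.665824
  k4 = f(2.000000, -0.562309) = -1.736475
  y ← 0.270603 + (0.5/6)·(k1 + 2k2 + 2k3 + k4) = -0.568244
y(2) ≈ -0.5682

-0.5682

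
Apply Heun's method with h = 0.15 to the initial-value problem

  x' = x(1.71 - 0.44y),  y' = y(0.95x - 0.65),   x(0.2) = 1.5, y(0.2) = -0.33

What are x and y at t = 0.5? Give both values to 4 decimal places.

2.6194, -0.4763

Heun on (x,y): k1 = f(t_n, state_n); k2 = f(t_n + h, state_n + h·k1); state_{n+1} = state_n + (h/2)·(k1 + k2).
0.200000: (1.500000, -0.330000)
  k1 = (2.782800, -0.255750)
  predictor → (1.917420, -0.368362)
  k2 = (3.589563, -0.431555)
  → (1.977927, -0.381548)
0.350000: (1.977927, -0.381548)
  k1 = (3.714312, -0.468934)
  predictor → (2.535074, -0.451888)
  k2 = (4.839027, -0.794564)
  → (2.619428, -0.476310)
(x(0.5), y(0.5)) ≈ (2.6194, -0.4763)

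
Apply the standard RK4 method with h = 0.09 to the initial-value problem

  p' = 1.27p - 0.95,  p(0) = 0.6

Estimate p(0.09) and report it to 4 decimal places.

RK4: k1 = f(t_n, p_n); k2 = f(t_n + h/2, p_n + (h/2)·k1); k3 = f(t_n + h/2, p_n + (h/2)·k2); k4 = f(t_n + h, p_n + h·k3); p_{n+1} = p_n + (h/6)·(k1 + 2k2 + 2k3 + k4).
t=0.000000, p=0.600000:
  k1 = f(0.000000, 0.600000) = -0.188000
  k2 = f(0.045000, 0.591540) = -0.198744
  k3 = f(0.045000, 0.591057) = -0.199358
  k4 = f(0.090000, 0.582058) = -0.210787
  p ← 0.600000 + (0.09/6)·(k1 + 2k2 + 2k3 + k4) = 0.582075
p(0.09) ≈ 0.5821

0.5821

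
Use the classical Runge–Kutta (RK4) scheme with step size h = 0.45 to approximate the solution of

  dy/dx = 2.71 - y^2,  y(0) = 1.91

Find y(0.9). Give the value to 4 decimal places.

RK4: k1 = f(x_n, y_n); k2 = f(x_n + h/2, y_n + (h/2)·k1); k3 = f(x_n + h/2, y_n + (h/2)·k2); k4 = f(x_n + h, y_n + h·k3); y_{n+1} = y_n + (h/6)·(k1 + 2k2 + 2k3 + k4).
x=0.000000, y=1.910000:
  k1 = f(0.000000, 1.910000) = -0.938100
  k2 = f(0.225000, 1.698927) = -0.176355
  k3 = f(0.225000, 1.870320) = -0.788098
  k4 = f(0.450000, 1.555356) = 0.290868
  y ← 1.910000 + (0.45/6)·(k1 + 2k2 + 2k3 + k4) = 1.716790
x=0.450000, y=1.716790:
  k1 = f(0.450000, 1.716790) = -0.237367
  k2 = f(0.675000, 1.663382) = -0.056840
  k3 = f(0.675000, 1.704001) = -0.193618
  k4 = f(0.900000, 1.629661) = 0.054203
  y ← 1.716790 + (0.45/6)·(k1 + 2k2 + 2k3 + k4) = 1.665484
y(0.9) ≈ 1.6655

1.6655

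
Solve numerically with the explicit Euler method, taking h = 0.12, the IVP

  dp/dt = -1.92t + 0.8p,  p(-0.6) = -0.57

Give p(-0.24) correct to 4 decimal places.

-0.3802

Euler: p_{n+1} = p_n + h·f(t_n, p_n).
t=-0.600000, p=-0.570000: f=0.696000 → p ← -0.570000 + 0.12·0.696000 = -0.486480
t=-0.480000, p=-0.486480: f=0.532416 → p ← -0.486480 + 0.12·0.532416 = -0.422590
t=-0.360000, p=-0.422590: f=0.353128 → p ← -0.422590 + 0.12·0.353128 = -0.380215
p(-0.24) ≈ -0.3802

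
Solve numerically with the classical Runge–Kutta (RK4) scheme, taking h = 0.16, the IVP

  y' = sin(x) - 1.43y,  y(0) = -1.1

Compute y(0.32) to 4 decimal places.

-0.6523

RK4: k1 = f(x_n, y_n); k2 = f(x_n + h/2, y_n + (h/2)·k1); k3 = f(x_n + h/2, y_n + (h/2)·k2); k4 = f(x_n + h, y_n + h·k3); y_{n+1} = y_n + (h/6)·(k1 + 2k2 + 2k3 + k4).
x=0.000000, y=-1.100000:
  k1 = f(0.000000, -1.100000) = 1.573000
  k2 = f(0.080000, -0.974160) = 1.472963
  k3 = f(0.080000, -0.982163) = 1.484408
  k4 = f(0.160000, -0.862495) = 1.392686
  y ← -1.100000 + (0.16/6)·(k1 + 2k2 + 2k3 + k4) = -0.863189
x=0.160000, y=-0.863189:
  k1 = f(0.160000, -0.863189) = 1.393678
  k2 = f(0.240000, -0.751694) = 1.312626
  k3 = f(0.240000, -0.758179) = 1.321898
  k4 = f(0.320000, -0.651685) = 1.246476
  y ← -0.863189 + (0.16/6)·(k1 + 2k2 + 2k3 + k4) = -0.652277
y(0.32) ≈ -0.6523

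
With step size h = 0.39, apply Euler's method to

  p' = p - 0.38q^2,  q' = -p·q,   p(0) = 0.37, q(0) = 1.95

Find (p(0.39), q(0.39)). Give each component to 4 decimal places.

Euler on (p,q): p_{n+1} = p_n + h·p', q_{n+1} = q_n + h·q'.
0.000000: (0.370000, 1.950000); f=(-1.074950, -0.721500) → (-0.049230, 1.668615)
(p(0.39), q(0.39)) ≈ (-0.0492, 1.6686)

-0.0492, 1.6686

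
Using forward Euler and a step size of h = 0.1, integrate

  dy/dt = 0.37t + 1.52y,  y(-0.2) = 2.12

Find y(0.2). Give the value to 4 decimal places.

3.7212

Euler: y_{n+1} = y_n + h·f(t_n, y_n).
t=-0.200000, y=2.120000: f=3.148400 → y ← 2.120000 + 0.1·3.148400 = 2.434840
t=-0.100000, y=2.434840: f=3.663957 → y ← 2.434840 + 0.1·3.663957 = 2.801236
t=0.000000, y=2.801236: f=4.257878 → y ← 2.801236 + 0.1·4.257878 = 3.227024
t=0.100000, y=3.227024: f=4.942076 → y ← 3.227024 + 0.1·4.942076 = 3.721231
y(0.2) ≈ 3.7212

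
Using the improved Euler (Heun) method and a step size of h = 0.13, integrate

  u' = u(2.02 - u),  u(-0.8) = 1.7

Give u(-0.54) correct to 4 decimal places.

1.8168

Heun: k1 = f(t_n, u_n); k2 = f(t_n + h, u_n + h·k1); u_{n+1} = u_n + (h/2)·(k1 + k2).
t=-0.800000, u=1.700000:
  k1 = f(-0.800000, 1.700000) = 0.544000
  k2 = f(-0.670000, 1.770720) = 0.441405
  u ← 1.700000 + (0.13/2)·(0.544000 + 0.441405) = 1.764051
t=-0.670000, u=1.764051:
  k1 = f(-0.670000, 1.764051) = 0.451507
  k2 = f(-0.540000, 1.822747) = 0.359542
  u ← 1.764051 + (0.13/2)·(0.451507 + 0.359542) = 1.816769
u(-0.54) ≈ 1.8168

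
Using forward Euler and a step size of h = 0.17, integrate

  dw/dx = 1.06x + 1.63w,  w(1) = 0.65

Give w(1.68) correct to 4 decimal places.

Euler: w_{n+1} = w_n + h·f(x_n, w_n).
x=1.000000, w=0.650000: f=2.119500 → w ← 0.650000 + 0.17·2.119500 = 1.010315
x=1.170000, w=1.010315: f=2.887013 → w ← 1.010315 + 0.17·2.887013 = 1.501107
x=1.340000, w=1.501107: f=3.867205 → w ← 1.501107 + 0.17·3.867205 = 2.158532
x=1.510000, w=2.158532: f=5.119007 → w ← 2.158532 + 0.17·5.119007 = 3.028763
w(1.68) ≈ 3.0288

3.0288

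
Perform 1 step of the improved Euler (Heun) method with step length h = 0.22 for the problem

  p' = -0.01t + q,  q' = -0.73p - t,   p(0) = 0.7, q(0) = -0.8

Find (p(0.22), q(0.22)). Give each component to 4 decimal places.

0.5114, -0.9225

Heun on (p,q): k1 = f(t_n, state_n); k2 = f(t_n + h, state_n + h·k1); state_{n+1} = state_n + (h/2)·(k1 + k2).
0.000000: (0.700000, -0.800000)
  k1 = (-0.800000, -0.511000)
  predictor → (0.524000, -0.912420)
  k2 = (-0.914620, -0.602520)
  → (0.511392, -0.922487)
(p(0.22), q(0.22)) ≈ (0.5114, -0.9225)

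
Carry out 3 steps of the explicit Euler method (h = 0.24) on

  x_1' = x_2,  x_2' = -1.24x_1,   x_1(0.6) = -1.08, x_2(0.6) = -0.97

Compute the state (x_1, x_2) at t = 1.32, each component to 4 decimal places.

-1.5304, 0.1791

Euler on (x_1,x_2): x_1_{n+1} = x_1_n + h·x_1', x_2_{n+1} = x_2_n + h·x_2'.
0.600000: (-1.080000, -0.970000); f=(-0.970000, 1.339200) → (-1.312800, -0.648592)
0.840000: (-1.312800, -0.648592); f=(-0.648592, 1.627872) → (-1.468462, -0.257903)
1.080000: (-1.468462, -0.257903); f=(-0.257903, 1.820893) → (-1.530359, 0.179112)
(x_1(1.32), x_2(1.32)) ≈ (-1.5304, 0.1791)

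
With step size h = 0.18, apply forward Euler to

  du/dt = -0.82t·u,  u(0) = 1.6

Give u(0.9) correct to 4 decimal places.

1.2130

Euler: u_{n+1} = u_n + h·f(t_n, u_n).
t=0.000000, u=1.600000: f=0.000000 → u ← 1.600000 + 0.18·0.000000 = 1.600000
t=0.180000, u=1.600000: f=-0.236160 → u ← 1.600000 + 0.18·(-0.236160) = 1.557491
t=0.360000, u=1.557491: f=-0.459771 → u ← 1.557491 + 0.18·(-0.459771) = 1.474732
t=0.540000, u=1.474732: f=-0.653011 → u ← 1.474732 + 0.18·(-0.653011) = 1.357190
t=0.720000, u=1.357190: f=-0.801285 → u ← 1.357190 + 0.18·(-0.801285) = 1.212959
u(0.9) ≈ 1.2130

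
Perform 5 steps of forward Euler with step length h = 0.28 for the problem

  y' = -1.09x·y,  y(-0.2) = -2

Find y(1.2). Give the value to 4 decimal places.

-1.0665

Euler: y_{n+1} = y_n + h·f(x_n, y_n).
x=-0.200000, y=-2.000000: f=-0.436000 → y ← -2.000000 + 0.28·(-0.436000) = -2.122080
x=0.080000, y=-2.122080: f=0.185045 → y ← -2.122080 + 0.28·0.185045 = -2.070267
x=0.360000, y=-2.070267: f=0.812373 → y ← -2.070267 + 0.28·0.812373 = -1.842803
x=0.640000, y=-1.842803: f=1.285539 → y ← -1.842803 + 0.28·1.285539 = -1.482852
x=0.920000, y=-1.482852: f=1.487004 → y ← -1.482852 + 0.28·1.487004 = -1.066491
y(1.2) ≈ -1.0665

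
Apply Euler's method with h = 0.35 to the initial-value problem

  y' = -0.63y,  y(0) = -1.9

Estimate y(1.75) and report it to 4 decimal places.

Euler: y_{n+1} = y_n + h·f(x_n, y_n).
x=0.000000, y=-1.900000: f=1.197000 → y ← -1.900000 + 0.35·1.197000 = -1.481050
x=0.350000, y=-1.481050: f=0.933061 → y ← -1.481050 + 0.35·0.933061 = -1.154478
x=0.700000, y=-1.154478: f=0.727321 → y ← -1.154478 + 0.35·0.727321 = -0.899916
x=1.050000, y=-0.899916: f=0.566947 → y ← -0.899916 + 0.35·0.566947 = -0.701484
x=1.400000, y=-0.701484: f=0.441935 → y ← -0.701484 + 0.35·0.441935 = -0.546807
y(1.75) ≈ -0.5468

-0.5468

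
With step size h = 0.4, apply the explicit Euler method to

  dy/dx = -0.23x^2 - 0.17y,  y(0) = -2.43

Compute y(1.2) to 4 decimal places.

Euler: y_{n+1} = y_n + h·f(x_n, y_n).
x=0.000000, y=-2.430000: f=0.413100 → y ← -2.430000 + 0.4·0.413100 = -2.264760
x=0.400000, y=-2.264760: f=0.348209 → y ← -2.264760 + 0.4·0.348209 = -2.125476
x=0.800000, y=-2.125476: f=0.214131 → y ← -2.125476 + 0.4·0.214131 = -2.039824
y(1.2) ≈ -2.0398

-2.0398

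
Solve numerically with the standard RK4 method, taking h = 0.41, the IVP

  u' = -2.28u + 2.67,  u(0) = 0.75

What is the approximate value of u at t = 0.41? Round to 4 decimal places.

1.0036

RK4: k1 = f(t_n, u_n); k2 = f(t_n + h/2, u_n + (h/2)·k1); k3 = f(t_n + h/2, u_n + (h/2)·k2); k4 = f(t_n + h, u_n + h·k3); u_{n+1} = u_n + (h/6)·(k1 + 2k2 + 2k3 + k4).
t=0.000000, u=0.750000:
  k1 = f(0.000000, 0.750000) = 0.960000
  k2 = f(0.205000, 0.946800) = 0.511296
  k3 = f(0.205000, 0.854816) = 0.721020
  k4 = f(0.410000, 1.045618) = 0.285990
  u ← 0.750000 + (0.41/6)·(k1 + 2k2 + 2k3 + k4) = 1.003559
u(0.41) ≈ 1.0036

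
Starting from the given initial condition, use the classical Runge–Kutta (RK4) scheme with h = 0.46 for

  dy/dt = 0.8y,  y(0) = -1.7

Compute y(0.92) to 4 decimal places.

RK4: k1 = f(t_n, y_n); k2 = f(t_n + h/2, y_n + (h/2)·k1); k3 = f(t_n + h/2, y_n + (h/2)·k2); k4 = f(t_n + h, y_n + h·k3); y_{n+1} = y_n + (h/6)·(k1 + 2k2 + 2k3 + k4).
t=0.000000, y=-1.700000:
  k1 = f(0.000000, -1.700000) = -1.360000
  k2 = f(0.230000, -2.012800) = -1.610240
  k3 = f(0.230000, -2.070355) = -1.656284
  k4 = f(0.460000, -2.461891) = -1.969513
  y ← -1.700000 + (0.46/6)·(k1 + 2k2 + 2k3 + k4) = -2.456130
t=0.460000, y=-2.456130:
  k1 = f(0.460000, -2.456130) = -1.964904
  k2 = f(0.690000, -2.908058) = -2.326446
  k3 = f(0.690000, -2.991212) = -2.392970
  k4 = f(0.920000, -3.556896) = -2.845517
  y ← -2.456130 + (0.46/6)·(k1 + 2k2 + 2k3 + k4) = -3.548572
y(0.92) ≈ -3.5486

-3.5486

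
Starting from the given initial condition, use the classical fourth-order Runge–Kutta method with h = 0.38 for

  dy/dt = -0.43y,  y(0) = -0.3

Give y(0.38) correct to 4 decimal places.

RK4: k1 = f(t_n, y_n); k2 = f(t_n + h/2, y_n + (h/2)·k1); k3 = f(t_n + h/2, y_n + (h/2)·k2); k4 = f(t_n + h, y_n + h·k3); y_{n+1} = y_n + (h/6)·(k1 + 2k2 + 2k3 + k4).
t=0.000000, y=-0.300000:
  k1 = f(0.000000, -0.300000) = 0.129000
  k2 = f(0.190000, -0.275490) = 0.118461
  k3 = f(0.190000, -0.277492) = 0.119322
  k4 = f(0.380000, -0.254658) = 0.109503
  y ← -0.300000 + (0.38/6)·(k1 + 2k2 + 2k3 + k4) = -0.254776
y(0.38) ≈ -0.2548

-0.2548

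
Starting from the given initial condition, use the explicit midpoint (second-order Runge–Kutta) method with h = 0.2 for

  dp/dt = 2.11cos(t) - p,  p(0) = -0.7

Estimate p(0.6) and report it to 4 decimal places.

0.4961

Midpoint: k1 = f(t_n, p_n); k2 = f(t_n + h/2, p_n + (h/2)·k1); p_{n+1} = p_n + h·k2.
t=0.000000, p=-0.700000:
  k1 = f(0.000000, -0.700000) = 2.810000
  k2 = f(0.100000, -0.419000) = 2.518459
  p ← -0.700000 + 0.2·2.518459 = -0.196308
t=0.200000, p=-0.196308:
  k1 = f(0.200000, -0.196308) = 2.264249
  k2 = f(0.300000, 0.030117) = 1.985643
  p ← -0.196308 + 0.2·1.985643 = 0.200820
t=0.400000, p=0.200820:
  k1 = f(0.400000, 0.200820) = 1.742618
  k2 = f(0.500000, 0.375082) = 1.476617
  p ← 0.200820 + 0.2·1.476617 = 0.496144
p(0.6) ≈ 0.4961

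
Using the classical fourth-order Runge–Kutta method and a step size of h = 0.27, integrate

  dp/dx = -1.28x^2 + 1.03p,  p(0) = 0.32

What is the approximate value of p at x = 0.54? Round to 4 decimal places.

0.4804

RK4: k1 = f(x_n, p_n); k2 = f(x_n + h/2, p_n + (h/2)·k1); k3 = f(x_n + h/2, p_n + (h/2)·k2); k4 = f(x_n + h, p_n + h·k3); p_{n+1} = p_n + (h/6)·(k1 + 2k2 + 2k3 + k4).
x=0.000000, p=0.320000:
  k1 = f(0.000000, 0.320000) = 0.329600
  k2 = f(0.135000, 0.364496) = 0.352103
  k3 = f(0.135000, 0.367534) = 0.355232
  k4 = f(0.270000, 0.415913) = 0.335078
  p ← 0.320000 + (0.27/6)·(k1 + 2k2 + 2k3 + k4) = 0.413571
x=0.270000, p=0.413571:
  k1 = f(0.270000, 0.413571) = 0.332666
  k2 = f(0.405000, 0.458481) = 0.262283
  k3 = f(0.405000, 0.448979) = 0.252496
  k4 = f(0.540000, 0.481745) = 0.122949
  p ← 0.413571 + (0.27/6)·(k1 + 2k2 + 2k3 + k4) = 0.480403
p(0.54) ≈ 0.4804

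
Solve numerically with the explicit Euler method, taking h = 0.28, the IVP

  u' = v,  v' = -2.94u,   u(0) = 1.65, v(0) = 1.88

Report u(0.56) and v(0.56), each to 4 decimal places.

Euler on (u,v): u_{n+1} = u_n + h·u', v_{n+1} = v_n + h·v'.
0.000000: (1.650000, 1.880000); f=(1.880000, -4.851000) → (2.176400, 0.521720)
0.280000: (2.176400, 0.521720); f=(0.521720, -6.398616) → (2.322482, -1.269892)
(u(0.56), v(0.56)) ≈ (2.3225, -1.2699)

2.3225, -1.2699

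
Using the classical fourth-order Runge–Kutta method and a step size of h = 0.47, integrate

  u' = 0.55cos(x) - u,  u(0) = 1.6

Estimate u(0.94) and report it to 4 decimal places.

RK4: k1 = f(x_n, u_n); k2 = f(x_n + h/2, u_n + (h/2)·k1); k3 = f(x_n + h/2, u_n + (h/2)·k2); k4 = f(x_n + h, u_n + h·k3); u_{n+1} = u_n + (h/6)·(k1 + 2k2 + 2k3 + k4).
x=0.000000, u=1.600000:
  k1 = f(0.000000, 1.600000) = -1.050000
  k2 = f(0.235000, 1.353250) = -0.818367
  k3 = f(0.235000, 1.407684) = -0.872801
  k4 = f(0.470000, 1.189784) = -0.699421
  u ← 1.600000 + (0.47/6)·(k1 + 2k2 + 2k3 + k4) = 1.198012
x=0.470000, u=1.198012:
  k1 = f(0.470000, 1.198012) = -0.707650
  k2 = f(0.705000, 1.031715) = -0.612828
  k3 = f(0.705000, 1.053998) = -0.635111
  k4 = f(0.940000, 0.899510) = -0.575127
  u ← 1.198012 + (0.47/6)·(k1 + 2k2 + 2k3 + k4) = 0.902018
u(0.94) ≈ 0.9020

0.9020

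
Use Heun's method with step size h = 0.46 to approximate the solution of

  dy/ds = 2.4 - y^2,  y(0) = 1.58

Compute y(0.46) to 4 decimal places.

1.5674

Heun: k1 = f(s_n, y_n); k2 = f(s_n + h, y_n + h·k1); y_{n+1} = y_n + (h/2)·(k1 + k2).
s=0.000000, y=1.580000:
  k1 = f(0.000000, 1.580000) = -0.096400
  k2 = f(0.460000, 1.535656) = 0.041761
  y ← 1.580000 + (0.46/2)·(-0.096400 + 0.041761) = 1.567433
y(0.46) ≈ 1.5674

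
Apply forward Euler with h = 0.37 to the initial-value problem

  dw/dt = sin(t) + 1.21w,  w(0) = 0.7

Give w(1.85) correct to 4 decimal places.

6.2284

Euler: w_{n+1} = w_n + h·f(t_n, w_n).
t=0.000000, w=0.700000: f=0.847000 → w ← 0.700000 + 0.37·0.847000 = 1.013390
t=0.370000, w=1.013390: f=1.587817 → w ← 1.013390 + 0.37·1.587817 = 1.600882
t=0.740000, w=1.600882: f=2.611356 → w ← 1.600882 + 0.37·2.611356 = 2.567084
t=1.110000, w=2.567084: f=4.001870 → w ← 2.567084 + 0.37·4.001870 = 4.047776
t=1.480000, w=4.047776: f=5.893690 → w ← 4.047776 + 0.37·5.893690 = 6.228441
w(1.85) ≈ 6.2284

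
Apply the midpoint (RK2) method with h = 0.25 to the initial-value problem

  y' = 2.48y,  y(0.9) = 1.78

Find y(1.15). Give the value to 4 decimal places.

Midpoint: k1 = f(t_n, y_n); k2 = f(t_n + h/2, y_n + (h/2)·k1); y_{n+1} = y_n + h·k2.
t=0.900000, y=1.780000:
  k1 = f(0.900000, 1.780000) = 4.414400
  k2 = f(1.025000, 2.331800) = 5.782864
  y ← 1.780000 + 0.25·5.782864 = 3.225716
y(1.15) ≈ 3.2257

3.2257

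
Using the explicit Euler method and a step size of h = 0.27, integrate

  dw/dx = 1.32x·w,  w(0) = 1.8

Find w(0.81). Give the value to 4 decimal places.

2.3530

Euler: w_{n+1} = w_n + h·f(x_n, w_n).
x=0.000000, w=1.800000: f=0.000000 → w ← 1.800000 + 0.27·0.000000 = 1.800000
x=0.270000, w=1.800000: f=0.641520 → w ← 1.800000 + 0.27·0.641520 = 1.973210
x=0.540000, w=1.973210: f=1.406504 → w ← 1.973210 + 0.27·1.406504 = 2.352967
w(0.81) ≈ 2.3530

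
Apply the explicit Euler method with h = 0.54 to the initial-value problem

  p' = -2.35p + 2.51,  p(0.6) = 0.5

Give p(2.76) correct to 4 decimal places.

Euler: p_{n+1} = p_n + h·f(t_n, p_n).
t=0.600000, p=0.500000: f=1.335000 → p ← 0.500000 + 0.54·1.335000 = 1.220900
t=1.140000, p=1.220900: f=-0.359115 → p ← 1.220900 + 0.54·(-0.359115) = 1.026978
t=1.680000, p=1.026978: f=0.096602 → p ← 1.026978 + 0.54·0.096602 = 1.079143
t=2.220000, p=1.079143: f=-0.025986 → p ← 1.079143 + 0.54·(-0.025986) = 1.065111
p(2.76) ≈ 1.0651

1.0651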